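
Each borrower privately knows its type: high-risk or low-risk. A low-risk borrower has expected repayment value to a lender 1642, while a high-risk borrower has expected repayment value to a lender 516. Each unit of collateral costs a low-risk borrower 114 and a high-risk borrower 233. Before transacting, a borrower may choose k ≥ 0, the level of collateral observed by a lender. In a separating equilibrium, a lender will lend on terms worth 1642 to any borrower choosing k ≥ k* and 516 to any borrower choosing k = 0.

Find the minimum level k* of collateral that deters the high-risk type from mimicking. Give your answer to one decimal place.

4.8

A high-risk borrower choosing k = 0 receives 516.
Imitating at k* instead would pay 1642 at cost 233·k*, netting 1642 − 233·k*.
Indifference: 516 = 1642 − 233·k*, so k* = (1642 − 516) / 233 ≈ 4.8.
At k* the high-risk type's incentive constraint just binds; the low-risk type strictly prefers k* since its per-unit cost is lower.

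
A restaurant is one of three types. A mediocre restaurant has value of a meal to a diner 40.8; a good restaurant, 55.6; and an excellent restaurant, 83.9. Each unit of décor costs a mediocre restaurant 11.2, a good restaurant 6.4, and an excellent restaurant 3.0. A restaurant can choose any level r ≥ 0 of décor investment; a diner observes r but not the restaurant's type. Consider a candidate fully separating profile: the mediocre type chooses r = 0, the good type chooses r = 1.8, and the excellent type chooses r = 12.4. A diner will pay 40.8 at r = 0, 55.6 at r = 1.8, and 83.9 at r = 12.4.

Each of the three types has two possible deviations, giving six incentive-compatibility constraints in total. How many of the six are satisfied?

Excellent (own payoff 83.9 − 3.0×12.4 = 46.7): to r=0 gives 40.8 → no gain ✓; to r=1.8 gives 55.6 − 3.0×1.8 = 50.2 → profitable ✗.
Good (own payoff 55.6 − 6.4×1.8 = 44.08): to r=0 gives 40.8 → no gain ✓; to r=12.4 gives 83.9 − 6.4×12.4 = 4.54 → no gain ✓.
Mediocre (own payoff 40.8): to r=1.8 gives 55.6 − 11.2×1.8 = 35.44 → no gain ✓; to r=12.4 gives 83.9 − 11.2×12.4 = -54.98 → no gain ✓.
5 of the 6 constraints hold; not an equilibrium.

5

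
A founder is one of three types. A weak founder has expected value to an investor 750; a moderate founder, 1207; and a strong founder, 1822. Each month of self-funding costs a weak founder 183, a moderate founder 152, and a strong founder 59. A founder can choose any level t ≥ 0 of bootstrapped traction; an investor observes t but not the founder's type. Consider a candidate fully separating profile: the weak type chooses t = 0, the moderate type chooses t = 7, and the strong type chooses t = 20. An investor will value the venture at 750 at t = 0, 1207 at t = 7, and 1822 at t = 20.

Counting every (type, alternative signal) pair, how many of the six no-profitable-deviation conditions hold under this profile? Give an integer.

Moderate (own payoff 1207 − 152×7 = 143): to t=0 gives 750 → profitable ✗; to t=20 gives 1822 − 152×20 = -1218 → no gain ✓.
Strong (own payoff 1822 − 59×20 = 642): to t=0 gives 750 → profitable ✗; to t=7 gives 1207 − 59×7 = 794 → profitable ✗.
Weak (own payoff 750): to t=7 gives 1207 − 183×7 = -74 → no gain ✓; to t=20 gives 1822 − 183×20 = -1838 → no gain ✓.
3 of the 6 constraints hold; not an equilibrium.

3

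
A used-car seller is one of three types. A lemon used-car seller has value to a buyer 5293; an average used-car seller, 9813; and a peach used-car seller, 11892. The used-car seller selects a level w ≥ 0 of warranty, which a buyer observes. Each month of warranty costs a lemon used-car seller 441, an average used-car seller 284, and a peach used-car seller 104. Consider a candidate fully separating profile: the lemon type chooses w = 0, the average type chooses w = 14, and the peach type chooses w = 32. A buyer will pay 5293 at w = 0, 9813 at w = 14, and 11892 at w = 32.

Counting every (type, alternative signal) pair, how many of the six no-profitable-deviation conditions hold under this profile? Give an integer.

Average (own payoff 9813 − 284×14 = 5837): to w=0 gives 5293 → no gain ✓; to w=32 gives 11892 − 284×32 = 2804 → no gain ✓.
Lemon (own payoff 5293): to w=14 gives 9813 − 441×14 = 3639 → no gain ✓; to w=32 gives 11892 − 441×32 = -2220 → no gain ✓.
Peach (own payoff 11892 − 104×32 = 8564): to w=0 gives 5293 → no gain ✓; to w=14 gives 9813 − 104×14 = 8357 → no gain ✓.
6 of the 6 constraints hold; this profile is a separating equilibrium.

6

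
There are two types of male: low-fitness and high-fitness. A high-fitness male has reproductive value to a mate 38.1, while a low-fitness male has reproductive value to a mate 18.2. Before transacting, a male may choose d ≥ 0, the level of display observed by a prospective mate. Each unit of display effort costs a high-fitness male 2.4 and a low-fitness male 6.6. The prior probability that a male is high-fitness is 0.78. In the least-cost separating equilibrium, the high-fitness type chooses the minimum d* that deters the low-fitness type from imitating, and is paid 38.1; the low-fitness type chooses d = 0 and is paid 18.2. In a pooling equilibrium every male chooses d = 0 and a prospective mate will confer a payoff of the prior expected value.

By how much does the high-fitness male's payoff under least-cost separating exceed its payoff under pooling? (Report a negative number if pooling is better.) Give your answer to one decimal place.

Least-cost separating signal: d* solves 18.2 = 38.1 − 6.6·d*, so d* = (38.1 − 18.2)/6.6 ≈ 3.0152.
High-fitness type's separating payoff: 38.1 − 2.4 × d* = 38.1 − 2.4 × (38.1 − 18.2)/6.6 = 38.1 − 47.76/6.6 ≈ 30.864.
Pooling payoff: 0.78 × 38.1 + 0.22 × 18.2 = 33.722.
Difference: 30.864 − 33.722 = -2.858, i.e. -2.9 to one decimal place.
The high-fitness type would prefer the pooling outcome.

-2.9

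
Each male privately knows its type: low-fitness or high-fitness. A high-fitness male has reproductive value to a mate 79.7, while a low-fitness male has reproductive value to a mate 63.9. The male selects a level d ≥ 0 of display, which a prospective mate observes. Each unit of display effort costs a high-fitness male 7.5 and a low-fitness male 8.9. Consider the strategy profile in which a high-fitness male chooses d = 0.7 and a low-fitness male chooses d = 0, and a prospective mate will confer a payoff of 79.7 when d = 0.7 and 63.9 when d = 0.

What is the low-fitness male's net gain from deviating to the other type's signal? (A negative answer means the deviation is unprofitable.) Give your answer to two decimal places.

9.57

Playing d = 0 the low-fitness male receives 63.9.
Deviating to d = 0.7 brings payment 79.7 at cost 8.9 × 0.7 = 6.23, netting 73.47.
Gain from deviating: 73.47 − 63.9 = 9.57.
The gain is positive, so the low-fitness type's incentive-compatibility constraint is violated — this profile is not a separating equilibrium.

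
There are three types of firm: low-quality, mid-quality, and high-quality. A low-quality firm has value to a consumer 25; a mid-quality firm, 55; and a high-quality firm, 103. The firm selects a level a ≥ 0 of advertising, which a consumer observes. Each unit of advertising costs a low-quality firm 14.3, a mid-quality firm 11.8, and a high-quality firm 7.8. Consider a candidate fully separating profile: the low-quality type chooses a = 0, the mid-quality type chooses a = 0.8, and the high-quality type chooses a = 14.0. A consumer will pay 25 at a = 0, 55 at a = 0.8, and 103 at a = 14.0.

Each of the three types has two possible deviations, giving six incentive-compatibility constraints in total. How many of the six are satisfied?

High-quality (own payoff 103 − 7.8×14.0 = -6.2): to a=0 gives 25 → profitable ✗; to a=0.8 gives 55 − 7.8×0.8 = 48.76 → profitable ✗.
Low-quality (own payoff 25): to a=0.8 gives 55 − 14.3×0.8 = 43.56 → profitable ✗; to a=14.0 gives 103 − 14.3×14.0 = -97.2 → no gain ✓.
Mid-quality (own payoff 55 − 11.8×0.8 = 45.56): to a=0 gives 25 → no gain ✓; to a=14.0 gives 103 − 11.8×14.0 = -62.2 → no gain ✓.
3 of the 6 constraints hold; not an equilibrium.

3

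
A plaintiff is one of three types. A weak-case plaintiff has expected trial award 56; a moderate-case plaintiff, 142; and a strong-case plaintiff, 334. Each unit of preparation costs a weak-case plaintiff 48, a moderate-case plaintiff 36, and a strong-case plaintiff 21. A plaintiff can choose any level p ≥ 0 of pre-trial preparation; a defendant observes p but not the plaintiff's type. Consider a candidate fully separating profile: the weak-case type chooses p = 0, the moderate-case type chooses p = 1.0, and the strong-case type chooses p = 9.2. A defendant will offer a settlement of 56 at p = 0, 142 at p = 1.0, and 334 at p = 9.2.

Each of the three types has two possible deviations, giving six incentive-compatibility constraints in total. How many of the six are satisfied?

5

Moderate-case (own payoff 142 − 36×1.0 = 106): to p=0 gives 56 → no gain ✓; to p=9.2 gives 334 − 36×9.2 = 2.8 → no gain ✓.
Strong-case (own payoff 334 − 21×9.2 = 140.8): to p=0 gives 56 → no gain ✓; to p=1.0 gives 142 − 21×1.0 = 121 → no gain ✓.
Weak-case (own payoff 56): to p=1.0 gives 142 − 48×1.0 = 94 → profitable ✗; to p=9.2 gives 334 − 48×9.2 = -107.6 → no gain ✓.
5 of the 6 constraints hold; not an equilibrium.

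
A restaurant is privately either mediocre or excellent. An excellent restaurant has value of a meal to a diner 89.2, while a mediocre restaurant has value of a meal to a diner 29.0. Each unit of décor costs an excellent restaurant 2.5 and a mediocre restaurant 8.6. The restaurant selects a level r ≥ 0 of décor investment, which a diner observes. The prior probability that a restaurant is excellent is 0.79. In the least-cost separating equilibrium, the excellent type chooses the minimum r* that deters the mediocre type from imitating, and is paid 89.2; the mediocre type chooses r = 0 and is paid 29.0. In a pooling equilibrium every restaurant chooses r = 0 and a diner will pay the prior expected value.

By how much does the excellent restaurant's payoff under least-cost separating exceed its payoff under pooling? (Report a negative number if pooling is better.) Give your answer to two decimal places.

Least-cost separating signal: r* solves 29.0 = 89.2 − 8.6·r*, so r* = (89.2 − 29.0)/8.6 = 7.
Excellent type's separating payoff: 89.2 − 2.5 × r* = 89.2 − 2.5 × (89.2 − 29.0)/8.6 = 89.2 − 150.5/8.6 = 71.7.
Pooling payoff: 0.79 × 89.2 + 0.21 × 29.0 = 76.558.
Difference: 71.7 − 76.558 = -4.858, i.e. -4.86 to two decimal places.
The excellent type would prefer the pooling outcome.

-4.86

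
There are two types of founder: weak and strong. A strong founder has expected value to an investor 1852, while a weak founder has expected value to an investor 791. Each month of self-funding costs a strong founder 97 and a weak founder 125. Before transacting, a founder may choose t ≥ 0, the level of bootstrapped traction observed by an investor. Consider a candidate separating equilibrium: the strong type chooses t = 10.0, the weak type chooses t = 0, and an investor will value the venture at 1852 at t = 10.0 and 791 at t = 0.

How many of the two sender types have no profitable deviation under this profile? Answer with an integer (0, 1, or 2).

Strong type: signal → 1852 − 97 × 10.0 = 882; deviate to 0 → 791. IC holds (882 ≥ 791).
Weak type: stay at 0 → 791; mimic → 1852 − 125 × 10.0 = 602. IC holds (791 ≥ 602).
2 of 2 constraints hold, so this is a separating equilibrium.

2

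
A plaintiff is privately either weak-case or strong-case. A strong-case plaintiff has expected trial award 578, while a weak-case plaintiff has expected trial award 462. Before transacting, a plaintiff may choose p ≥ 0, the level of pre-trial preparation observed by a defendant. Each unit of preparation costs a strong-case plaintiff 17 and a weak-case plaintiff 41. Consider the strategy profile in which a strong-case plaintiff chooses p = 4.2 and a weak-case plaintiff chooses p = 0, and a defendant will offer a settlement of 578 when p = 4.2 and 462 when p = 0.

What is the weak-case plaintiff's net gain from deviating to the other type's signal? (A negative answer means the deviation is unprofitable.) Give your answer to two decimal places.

Playing p = 0 the weak-case plaintiff receives 462.
Deviating to p = 4.2 brings payment 578 at cost 41 × 4.2 = 172.2, netting 405.8.
Gain from deviating: 405.8 − 462 = -56.20.
The gain is negative, so the weak-case type's incentive-compatibility constraint is satisfied.

-56.20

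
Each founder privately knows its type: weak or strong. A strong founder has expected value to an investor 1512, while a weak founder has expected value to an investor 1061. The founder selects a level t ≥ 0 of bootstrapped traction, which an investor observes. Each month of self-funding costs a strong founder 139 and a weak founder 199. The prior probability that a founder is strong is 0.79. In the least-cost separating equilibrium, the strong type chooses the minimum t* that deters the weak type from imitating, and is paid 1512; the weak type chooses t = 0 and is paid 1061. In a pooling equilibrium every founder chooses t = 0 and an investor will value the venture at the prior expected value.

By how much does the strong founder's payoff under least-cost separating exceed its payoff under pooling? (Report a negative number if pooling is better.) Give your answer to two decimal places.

-220.31

Least-cost separating signal: t* solves 1061 = 1512 − 199·t*, so t* = (1512 − 1061)/199 ≈ 2.2663.
Strong type's separating payoff: 1512 − 139 × t* = 1512 − 139 × (1512 − 1061)/199 = 1512 − 62689/199 ≈ 1196.9799.
Pooling payoff: 0.79 × 1512 + 0.21 × 1061 = 1417.29.
Difference: 1196.9799 − 1417.29 = -220.3101, i.e. -220.31 to two decimal places.
The strong type would prefer the pooling outcome.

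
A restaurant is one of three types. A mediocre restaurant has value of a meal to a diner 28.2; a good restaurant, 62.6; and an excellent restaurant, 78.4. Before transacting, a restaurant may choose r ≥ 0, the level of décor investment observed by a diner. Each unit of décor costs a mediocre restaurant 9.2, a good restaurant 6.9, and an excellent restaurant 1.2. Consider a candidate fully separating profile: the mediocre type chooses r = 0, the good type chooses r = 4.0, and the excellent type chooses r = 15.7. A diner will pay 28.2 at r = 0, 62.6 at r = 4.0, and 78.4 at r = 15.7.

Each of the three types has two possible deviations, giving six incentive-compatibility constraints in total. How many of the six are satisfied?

Mediocre (own payoff 28.2): to r=4.0 gives 62.6 − 9.2×4.0 = 25.8 → no gain ✓; to r=15.7 gives 78.4 − 9.2×15.7 = -66.04 → no gain ✓.
Excellent (own payoff 78.4 − 1.2×15.7 = 59.56): to r=0 gives 28.2 → no gain ✓; to r=4.0 gives 62.6 − 1.2×4.0 = 57.8 → no gain ✓.
Good (own payoff 62.6 − 6.9×4.0 = 35): to r=0 gives 28.2 → no gain ✓; to r=15.7 gives 78.4 − 6.9×15.7 = -29.93 → no gain ✓.
6 of the 6 constraints hold; this profile is a separating equilibrium.

6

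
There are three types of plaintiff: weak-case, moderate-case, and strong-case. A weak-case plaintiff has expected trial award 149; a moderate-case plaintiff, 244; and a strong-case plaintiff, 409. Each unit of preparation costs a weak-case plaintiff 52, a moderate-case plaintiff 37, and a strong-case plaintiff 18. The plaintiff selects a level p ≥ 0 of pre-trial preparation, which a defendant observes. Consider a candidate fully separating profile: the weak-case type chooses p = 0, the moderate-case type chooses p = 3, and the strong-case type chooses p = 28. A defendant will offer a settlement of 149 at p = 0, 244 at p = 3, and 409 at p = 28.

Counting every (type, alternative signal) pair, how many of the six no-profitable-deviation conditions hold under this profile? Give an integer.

3

Weak-case (own payoff 149): to p=3 gives 244 − 52×3 = 88 → no gain ✓; to p=28 gives 409 − 52×28 = -1047 → no gain ✓.
Strong-case (own payoff 409 − 18×28 = -95): to p=0 gives 149 → profitable ✗; to p=3 gives 244 − 18×3 = 190 → profitable ✗.
Moderate-case (own payoff 244 − 37×3 = 133): to p=0 gives 149 → profitable ✗; to p=28 gives 409 − 37×28 = -627 → no gain ✓.
3 of the 6 constraints hold; not an equilibrium.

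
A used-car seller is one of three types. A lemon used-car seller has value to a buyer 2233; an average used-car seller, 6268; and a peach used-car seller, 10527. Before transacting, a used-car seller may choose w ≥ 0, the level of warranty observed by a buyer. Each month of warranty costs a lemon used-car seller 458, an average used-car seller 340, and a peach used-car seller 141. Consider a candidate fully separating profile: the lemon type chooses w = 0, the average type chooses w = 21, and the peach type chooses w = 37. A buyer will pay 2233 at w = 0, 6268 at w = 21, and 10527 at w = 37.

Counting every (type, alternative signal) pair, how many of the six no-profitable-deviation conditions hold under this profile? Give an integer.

5

Average (own payoff 6268 − 340×21 = -872): to w=0 gives 2233 → profitable ✗; to w=37 gives 10527 − 340×37 = -2053 → no gain ✓.
Peach (own payoff 10527 − 141×37 = 5310): to w=0 gives 2233 → no gain ✓; to w=21 gives 6268 − 141×21 = 3307 → no gain ✓.
Lemon (own payoff 2233): to w=21 gives 6268 − 458×21 = -3350 → no gain ✓; to w=37 gives 10527 − 458×37 = -6419 → no gain ✓.
5 of the 6 constraints hold; not an equilibrium.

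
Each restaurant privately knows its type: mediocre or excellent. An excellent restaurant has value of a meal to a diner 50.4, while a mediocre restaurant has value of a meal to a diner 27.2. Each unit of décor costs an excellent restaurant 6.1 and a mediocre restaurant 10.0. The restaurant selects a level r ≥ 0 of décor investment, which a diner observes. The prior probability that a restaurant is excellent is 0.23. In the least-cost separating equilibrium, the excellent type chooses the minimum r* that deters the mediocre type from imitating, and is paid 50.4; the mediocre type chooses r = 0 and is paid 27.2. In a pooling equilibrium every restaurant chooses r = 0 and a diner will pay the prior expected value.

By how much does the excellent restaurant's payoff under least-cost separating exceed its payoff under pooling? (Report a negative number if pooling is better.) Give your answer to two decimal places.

Least-cost separating signal: r* solves 27.2 = 50.4 − 10.0·r*, so r* = (50.4 − 27.2)/10.0 = 2.32.
Excellent type's separating payoff: 50.4 − 6.1 × r* = 50.4 − 6.1 × (50.4 − 27.2)/10.0 = 50.4 − 141.52/10.0 = 36.248.
Pooling payoff: 0.23 × 50.4 + 0.77 × 27.2 = 32.536.
Difference: 36.248 − 32.536 = 3.712, i.e. 3.71 to two decimal places.
The excellent type prefers to separate.

3.71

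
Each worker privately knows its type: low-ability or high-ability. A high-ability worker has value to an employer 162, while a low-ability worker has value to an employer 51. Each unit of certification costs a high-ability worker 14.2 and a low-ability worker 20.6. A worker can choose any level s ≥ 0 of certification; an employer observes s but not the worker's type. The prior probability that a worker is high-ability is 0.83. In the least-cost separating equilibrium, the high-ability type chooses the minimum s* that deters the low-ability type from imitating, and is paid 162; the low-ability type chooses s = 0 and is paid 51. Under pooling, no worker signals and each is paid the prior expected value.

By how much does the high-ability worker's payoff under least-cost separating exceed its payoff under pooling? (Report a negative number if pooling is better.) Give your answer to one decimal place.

-57.6

Least-cost separating signal: s* solves 51 = 162 − 20.6·s*, so s* = (162 − 51)/20.6 ≈ 5.3883.
High-ability type's separating payoff: 162 − 14.2 × s* = 162 − 14.2 × (162 − 51)/20.6 = 162 − 1576.2/20.6 ≈ 85.485.
Pooling payoff: 0.83 × 162 + 0.17 × 51 = 143.13.
Difference: 85.485 − 143.13 = -57.645, i.e. -57.6 to one decimal place.
The high-ability type would prefer the pooling outcome.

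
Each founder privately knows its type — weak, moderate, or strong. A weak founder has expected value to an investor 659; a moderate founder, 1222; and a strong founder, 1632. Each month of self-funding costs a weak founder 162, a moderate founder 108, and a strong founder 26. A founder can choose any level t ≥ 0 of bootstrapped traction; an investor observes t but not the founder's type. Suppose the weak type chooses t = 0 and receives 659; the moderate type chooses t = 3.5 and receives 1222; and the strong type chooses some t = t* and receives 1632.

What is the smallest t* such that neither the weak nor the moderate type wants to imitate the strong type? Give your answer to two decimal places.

7.30

Moderate type (on-path payoff 1222 − 108×3.5 = 844) won't mimic when 844 ≥ 1632 − 108·t*, i.e. t* ≥ 7.30.
Weak type (on-path payoff 659) won't mimic when 659 ≥ 1632 − 162·t*, i.e. t* ≥ 6.01.
Both must hold, so t* = max(6.01, 7.30) = 7.30. The moderate type's constraint binds.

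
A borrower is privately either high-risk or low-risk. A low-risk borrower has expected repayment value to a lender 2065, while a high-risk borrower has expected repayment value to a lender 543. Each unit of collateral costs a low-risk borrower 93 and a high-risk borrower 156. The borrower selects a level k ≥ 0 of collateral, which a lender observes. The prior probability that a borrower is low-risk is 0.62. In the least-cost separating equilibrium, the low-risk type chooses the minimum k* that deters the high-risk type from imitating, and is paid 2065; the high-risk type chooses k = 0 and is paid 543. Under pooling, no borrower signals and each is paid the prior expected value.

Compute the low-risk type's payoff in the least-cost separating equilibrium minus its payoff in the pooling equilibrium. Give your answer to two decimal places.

-328.99

Least-cost separating signal: k* solves 543 = 2065 − 156·k*, so k* = (2065 − 543)/156 ≈ 9.7564.
Low-risk type's separating payoff: 2065 − 93 × k* = 2065 − 93 × (2065 − 543)/156 = 2065 − 141546/156 ≈ 1157.6538.
Pooling payoff: 0.62 × 2065 + 0.38 × 543 = 1486.64.
Difference: 1157.6538 − 1486.64 = -328.9862, i.e. -328.99 to two decimal places.
The low-risk type would prefer the pooling outcome.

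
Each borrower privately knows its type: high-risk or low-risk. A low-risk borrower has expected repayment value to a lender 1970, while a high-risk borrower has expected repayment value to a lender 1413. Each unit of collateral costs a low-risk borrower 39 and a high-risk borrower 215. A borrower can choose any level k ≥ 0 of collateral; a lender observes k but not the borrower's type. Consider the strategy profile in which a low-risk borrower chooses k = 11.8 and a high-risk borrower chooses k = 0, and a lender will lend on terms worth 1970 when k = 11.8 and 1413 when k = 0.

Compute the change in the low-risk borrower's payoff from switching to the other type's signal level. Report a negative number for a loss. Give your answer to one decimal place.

-96.8

Playing k = 11.8 the low-risk borrower receives 1970 − 39 × 11.8 = 1509.8.
Deviating to k = 0 yields 1413 instead.
Gain from deviating: 1413 − 1509.8 = -96.8.
The gain is negative, so the low-risk type's incentive-compatibility constraint is satisfied.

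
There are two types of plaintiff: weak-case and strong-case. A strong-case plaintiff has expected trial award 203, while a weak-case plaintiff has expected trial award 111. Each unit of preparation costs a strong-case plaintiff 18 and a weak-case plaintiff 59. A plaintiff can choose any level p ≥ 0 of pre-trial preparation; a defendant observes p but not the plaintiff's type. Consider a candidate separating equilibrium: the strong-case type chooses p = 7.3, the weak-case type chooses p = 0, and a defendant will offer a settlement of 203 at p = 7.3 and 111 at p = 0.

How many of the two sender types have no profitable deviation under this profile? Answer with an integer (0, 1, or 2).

1

Weak-case type: stay at 0 → 111; mimic → 203 − 59 × 7.3 = -227.7. IC holds (111 ≥ -227.7).
Strong-case type: signal → 203 − 18 × 7.3 = 71.6; deviate to 0 → 111. IC fails (71.6 < 111).
1 of 2 constraints hold, so this profile is not an equilibrium.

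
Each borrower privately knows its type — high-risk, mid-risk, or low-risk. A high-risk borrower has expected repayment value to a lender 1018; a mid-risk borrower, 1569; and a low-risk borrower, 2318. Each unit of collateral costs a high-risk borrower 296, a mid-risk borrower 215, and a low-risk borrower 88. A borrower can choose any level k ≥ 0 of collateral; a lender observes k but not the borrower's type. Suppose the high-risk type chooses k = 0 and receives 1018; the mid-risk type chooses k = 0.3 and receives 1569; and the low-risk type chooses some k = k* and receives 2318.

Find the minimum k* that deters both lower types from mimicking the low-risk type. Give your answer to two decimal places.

High-risk type (on-path payoff 1018) won't mimic when 1018 ≥ 2318 − 296·k*, i.e. k* ≥ 4.39.
Mid-risk type (on-path payoff 1569 − 215×0.3 = 1504.5) won't mimic when 1504.5 ≥ 2318 − 215·k*, i.e. k* ≥ 3.78.
Both must hold, so k* = max(4.39, 3.78) = 4.39. The high-risk type's constraint binds.

4.39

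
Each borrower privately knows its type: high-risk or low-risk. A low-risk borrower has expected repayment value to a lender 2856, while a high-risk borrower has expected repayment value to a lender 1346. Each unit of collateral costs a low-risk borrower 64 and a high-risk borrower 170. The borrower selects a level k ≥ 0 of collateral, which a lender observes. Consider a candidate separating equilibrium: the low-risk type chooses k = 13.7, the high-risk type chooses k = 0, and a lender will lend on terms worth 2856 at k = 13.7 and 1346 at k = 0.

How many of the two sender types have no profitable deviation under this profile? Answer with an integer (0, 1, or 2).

2

Low-risk type: signal → 2856 − 64 × 13.7 = 1979.2; deviate to 0 → 1346. IC holds (1979.2 ≥ 1346).
High-risk type: stay at 0 → 1346; mimic → 2856 − 170 × 13.7 = 527. IC holds (1346 ≥ 527).
2 of 2 constraints hold, so this is a separating equilibrium.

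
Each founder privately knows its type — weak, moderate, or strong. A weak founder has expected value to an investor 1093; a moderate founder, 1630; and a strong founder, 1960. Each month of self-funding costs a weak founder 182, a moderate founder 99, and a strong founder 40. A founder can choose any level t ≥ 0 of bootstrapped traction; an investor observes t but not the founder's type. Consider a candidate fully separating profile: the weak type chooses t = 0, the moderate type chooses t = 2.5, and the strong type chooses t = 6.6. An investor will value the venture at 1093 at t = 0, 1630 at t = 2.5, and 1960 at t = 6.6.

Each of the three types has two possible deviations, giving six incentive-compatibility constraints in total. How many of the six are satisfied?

Strong (own payoff 1960 − 40×6.6 = 1696): to t=0 gives 1093 → no gain ✓; to t=2.5 gives 1630 − 40×2.5 = 1530 → no gain ✓.
Weak (own payoff 1093): to t=2.5 gives 1630 − 182×2.5 = 1175 → profitable ✗; to t=6.6 gives 1960 − 182×6.6 = 758.8 → no gain ✓.
Moderate (own payoff 1630 − 99×2.5 = 1382.5): to t=0 gives 1093 → no gain ✓; to t=6.6 gives 1960 − 99×6.6 = 1306.6 → no gain ✓.
5 of the 6 constraints hold; not an equilibrium.

5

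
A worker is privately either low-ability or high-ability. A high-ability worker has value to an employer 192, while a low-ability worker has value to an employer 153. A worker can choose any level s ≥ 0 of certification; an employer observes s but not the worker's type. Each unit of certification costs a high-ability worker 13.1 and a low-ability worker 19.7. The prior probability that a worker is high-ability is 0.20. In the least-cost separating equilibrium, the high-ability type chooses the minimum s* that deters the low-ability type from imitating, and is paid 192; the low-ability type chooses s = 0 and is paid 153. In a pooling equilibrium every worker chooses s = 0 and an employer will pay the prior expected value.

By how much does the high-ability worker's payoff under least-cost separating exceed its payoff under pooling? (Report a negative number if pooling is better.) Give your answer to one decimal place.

Least-cost separating signal: s* solves 153 = 192 − 19.7·s*, so s* = (192 − 153)/19.7 ≈ 1.9797.
High-ability type's separating payoff: 192 − 13.1 × s* = 192 − 13.1 × (192 − 153)/19.7 = 192 − 510.9/19.7 ≈ 166.066.
Pooling payoff: 0.20 × 192 + 0.80 × 153 = 160.8.
Difference: 166.066 − 160.8 = 5.266, i.e. 5.3 to one decimal place.
The high-ability type prefers to separate.

5.3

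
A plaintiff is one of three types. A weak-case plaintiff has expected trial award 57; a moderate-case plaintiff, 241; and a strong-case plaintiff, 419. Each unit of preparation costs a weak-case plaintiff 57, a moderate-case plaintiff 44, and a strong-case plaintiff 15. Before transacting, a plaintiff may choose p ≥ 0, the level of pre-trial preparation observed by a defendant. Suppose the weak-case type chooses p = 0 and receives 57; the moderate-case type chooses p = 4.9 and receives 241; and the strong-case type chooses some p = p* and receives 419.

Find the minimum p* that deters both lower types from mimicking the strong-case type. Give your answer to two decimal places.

8.95

Moderate-case type (on-path payoff 241 − 44×4.9 = 25.4) won't mimic when 25.4 ≥ 419 − 44·p*, i.e. p* ≥ 8.95.
Weak-case type (on-path payoff 57) won't mimic when 57 ≥ 419 − 57·p*, i.e. p* ≥ 6.35.
Both must hold, so p* = max(6.35, 8.95) = 8.95. The moderate-case type's constraint binds.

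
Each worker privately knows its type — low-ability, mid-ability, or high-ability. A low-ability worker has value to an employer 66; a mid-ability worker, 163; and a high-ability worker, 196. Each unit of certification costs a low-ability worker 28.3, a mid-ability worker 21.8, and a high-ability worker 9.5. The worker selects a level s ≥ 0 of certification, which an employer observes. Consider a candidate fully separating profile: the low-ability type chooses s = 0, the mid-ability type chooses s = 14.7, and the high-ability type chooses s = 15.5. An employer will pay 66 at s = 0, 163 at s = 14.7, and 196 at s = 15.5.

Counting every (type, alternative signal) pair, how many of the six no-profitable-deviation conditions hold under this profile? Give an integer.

3

Mid-ability (own payoff 163 − 21.8×14.7 = -157.46): to s=0 gives 66 → profitable ✗; to s=15.5 gives 196 − 21.8×15.5 = -141.9 → profitable ✗.
High-ability (own payoff 196 − 9.5×15.5 = 48.75): to s=0 gives 66 → profitable ✗; to s=14.7 gives 163 − 9.5×14.7 = 23.35 → no gain ✓.
Low-ability (own payoff 66): to s=14.7 gives 163 − 28.3×14.7 = -253.01 → no gain ✓; to s=15.5 gives 196 − 28.3×15.5 = -242.65 → no gain ✓.
3 of the 6 constraints hold; not an equilibrium.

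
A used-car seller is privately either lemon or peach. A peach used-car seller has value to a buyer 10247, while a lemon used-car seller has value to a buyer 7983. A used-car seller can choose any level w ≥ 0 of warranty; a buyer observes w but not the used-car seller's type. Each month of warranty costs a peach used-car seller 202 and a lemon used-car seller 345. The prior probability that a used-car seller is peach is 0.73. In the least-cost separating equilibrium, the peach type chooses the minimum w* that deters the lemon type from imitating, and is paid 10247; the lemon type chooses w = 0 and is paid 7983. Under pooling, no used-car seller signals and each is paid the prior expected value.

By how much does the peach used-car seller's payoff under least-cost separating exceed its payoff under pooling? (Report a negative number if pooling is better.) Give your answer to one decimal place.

-714.3

Least-cost separating signal: w* solves 7983 = 10247 − 345·w*, so w* = (10247 − 7983)/345 ≈ 6.5623.
Peach type's separating payoff: 10247 − 202 × w* = 10247 − 202 × (10247 − 7983)/345 = 10247 − 457328/345 ≈ 8921.412.
Pooling payoff: 0.73 × 10247 + 0.27 × 7983 = 9635.72.
Difference: 8921.412 − 9635.72 = -714.308, i.e. -714.3 to one decimal place.
The peach type would prefer the pooling outcome.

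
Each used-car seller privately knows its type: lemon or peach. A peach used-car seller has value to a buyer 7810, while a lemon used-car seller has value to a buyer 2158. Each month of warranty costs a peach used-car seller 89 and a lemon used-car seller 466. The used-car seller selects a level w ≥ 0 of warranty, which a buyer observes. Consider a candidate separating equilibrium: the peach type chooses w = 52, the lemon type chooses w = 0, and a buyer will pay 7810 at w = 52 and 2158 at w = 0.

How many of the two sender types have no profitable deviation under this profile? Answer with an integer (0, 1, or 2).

2

Lemon type: stay at 0 → 2158; mimic → 7810 − 466 × 52 = -16422. IC holds (2158 ≥ -16422).
Peach type: signal → 7810 − 89 × 52 = 3182; deviate to 0 → 2158. IC holds (3182 ≥ 2158).
2 of 2 constraints hold, so this is a separating equilibrium.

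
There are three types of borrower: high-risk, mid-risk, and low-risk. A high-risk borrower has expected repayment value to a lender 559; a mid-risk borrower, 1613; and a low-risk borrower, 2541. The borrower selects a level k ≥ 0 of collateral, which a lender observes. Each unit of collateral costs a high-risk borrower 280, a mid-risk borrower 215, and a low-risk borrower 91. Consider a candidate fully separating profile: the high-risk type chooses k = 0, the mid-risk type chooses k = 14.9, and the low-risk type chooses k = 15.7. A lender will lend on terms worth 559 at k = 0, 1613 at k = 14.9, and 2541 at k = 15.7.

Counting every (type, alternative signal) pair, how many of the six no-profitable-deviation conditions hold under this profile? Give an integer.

4

High-risk (own payoff 559): to k=14.9 gives 1613 − 280×14.9 = -2559 → no gain ✓; to k=15.7 gives 2541 − 280×15.7 = -1855 → no gain ✓.
Mid-risk (own payoff 1613 − 215×14.9 = -1590.5): to k=0 gives 559 → profitable ✗; to k=15.7 gives 2541 − 215×15.7 = -834.5 → profitable ✗.
Low-risk (own payoff 2541 − 91×15.7 = 1112.3): to k=0 gives 559 → no gain ✓; to k=14.9 gives 1613 − 91×14.9 = 257.1 → no gain ✓.
4 of the 6 constraints hold; not an equilibrium.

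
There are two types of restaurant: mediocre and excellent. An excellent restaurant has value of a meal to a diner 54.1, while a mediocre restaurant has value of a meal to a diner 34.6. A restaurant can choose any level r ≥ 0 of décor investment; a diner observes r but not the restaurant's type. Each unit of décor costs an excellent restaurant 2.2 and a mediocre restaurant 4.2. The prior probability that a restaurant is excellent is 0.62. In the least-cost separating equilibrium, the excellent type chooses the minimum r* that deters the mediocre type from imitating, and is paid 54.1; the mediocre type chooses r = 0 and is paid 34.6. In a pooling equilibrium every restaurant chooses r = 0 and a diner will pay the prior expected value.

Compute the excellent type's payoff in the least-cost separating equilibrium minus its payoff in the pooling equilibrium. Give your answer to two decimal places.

Least-cost separating signal: r* solves 34.6 = 54.1 − 4.2·r*, so r* = (54.1 − 34.6)/4.2 ≈ 4.6429.
Excellent type's separating payoff: 54.1 − 2.2 × r* = 54.1 − 2.2 × (54.1 − 34.6)/4.2 = 54.1 − 42.9/4.2 ≈ 43.8857.
Pooling payoff: 0.62 × 54.1 + 0.38 × 34.6 = 46.69.
Difference: 43.8857 − 46.69 = -2.8043, i.e. -2.80 to two decimal places.
The excellent type would prefer the pooling outcome.

-2.80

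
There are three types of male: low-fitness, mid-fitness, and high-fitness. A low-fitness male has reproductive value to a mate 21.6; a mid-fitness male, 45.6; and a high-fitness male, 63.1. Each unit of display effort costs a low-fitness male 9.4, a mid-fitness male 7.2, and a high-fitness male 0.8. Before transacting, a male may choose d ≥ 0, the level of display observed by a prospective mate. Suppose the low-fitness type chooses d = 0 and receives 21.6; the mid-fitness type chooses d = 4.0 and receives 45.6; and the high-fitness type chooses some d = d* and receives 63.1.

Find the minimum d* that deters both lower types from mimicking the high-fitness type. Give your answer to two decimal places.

6.43

Low-fitness type (on-path payoff 21.6) won't mimic when 21.6 ≥ 63.1 − 9.4·d*, i.e. d* ≥ 4.41.
Mid-fitness type (on-path payoff 45.6 − 7.2×4.0 = 16.8) won't mimic when 16.8 ≥ 63.1 − 7.2·d*, i.e. d* ≥ 6.43.
Both must hold, so d* = max(4.41, 6.43) = 6.43. The mid-fitness type's constraint binds.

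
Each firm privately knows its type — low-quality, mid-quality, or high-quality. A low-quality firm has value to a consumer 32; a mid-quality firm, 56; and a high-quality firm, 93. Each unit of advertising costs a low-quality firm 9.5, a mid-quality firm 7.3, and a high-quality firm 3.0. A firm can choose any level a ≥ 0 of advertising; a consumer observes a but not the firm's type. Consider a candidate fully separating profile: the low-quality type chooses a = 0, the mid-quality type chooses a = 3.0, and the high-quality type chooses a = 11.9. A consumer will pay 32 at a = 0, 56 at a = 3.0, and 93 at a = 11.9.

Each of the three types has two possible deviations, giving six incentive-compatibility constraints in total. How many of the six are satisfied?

High-quality (own payoff 93 − 3.0×11.9 = 57.3): to a=0 gives 32 → no gain ✓; to a=3.0 gives 56 − 3.0×3.0 = 47 → no gain ✓.
Low-quality (own payoff 32): to a=3.0 gives 56 − 9.5×3.0 = 27.5 → no gain ✓; to a=11.9 gives 93 − 9.5×11.9 = -20.05 → no gain ✓.
Mid-quality (own payoff 56 − 7.3×3.0 = 34.1): to a=0 gives 32 → no gain ✓; to a=11.9 gives 93 − 7.3×11.9 = 6.13 → no gain ✓.
6 of the 6 constraints hold; this profile is a separating equilibrium.

6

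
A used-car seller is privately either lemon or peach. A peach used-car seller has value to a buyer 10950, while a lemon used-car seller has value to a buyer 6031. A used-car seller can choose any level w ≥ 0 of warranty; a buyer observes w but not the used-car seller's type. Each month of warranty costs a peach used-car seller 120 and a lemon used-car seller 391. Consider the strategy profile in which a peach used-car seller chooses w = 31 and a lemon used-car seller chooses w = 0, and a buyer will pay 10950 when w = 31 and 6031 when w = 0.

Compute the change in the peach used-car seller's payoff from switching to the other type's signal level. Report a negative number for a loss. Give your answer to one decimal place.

Playing w = 31 the peach used-car seller receives 10950 − 120 × 31 = 7230.
Deviating to w = 0 yields 6031 instead.
Gain from deviating: 6031 − 7230 = -1199.0.
The gain is negative, so the peach type's incentive-compatibility constraint is satisfied.

-1199.0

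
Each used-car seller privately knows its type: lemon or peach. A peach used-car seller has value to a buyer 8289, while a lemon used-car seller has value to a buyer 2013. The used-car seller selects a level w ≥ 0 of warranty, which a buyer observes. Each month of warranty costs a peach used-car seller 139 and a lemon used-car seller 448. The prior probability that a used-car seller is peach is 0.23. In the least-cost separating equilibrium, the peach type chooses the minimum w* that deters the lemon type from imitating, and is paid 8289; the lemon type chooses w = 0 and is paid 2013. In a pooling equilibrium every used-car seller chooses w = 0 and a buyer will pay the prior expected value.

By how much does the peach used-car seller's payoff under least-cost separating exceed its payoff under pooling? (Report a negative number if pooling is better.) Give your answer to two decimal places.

2885.28

Least-cost separating signal: w* solves 2013 = 8289 − 448·w*, so w* = (8289 − 2013)/448 ≈ 14.0089.
Peach type's separating payoff: 8289 − 139 × w* = 8289 − 139 × (8289 − 2013)/448 = 8289 − 872364/448 ≈ 6341.7589.
Pooling payoff: 0.23 × 8289 + 0.77 × 2013 = 3456.48.
Difference: 6341.7589 − 3456.48 = 2885.2789, i.e. 2885.28 to two decimal places.
The peach type prefers to separate.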